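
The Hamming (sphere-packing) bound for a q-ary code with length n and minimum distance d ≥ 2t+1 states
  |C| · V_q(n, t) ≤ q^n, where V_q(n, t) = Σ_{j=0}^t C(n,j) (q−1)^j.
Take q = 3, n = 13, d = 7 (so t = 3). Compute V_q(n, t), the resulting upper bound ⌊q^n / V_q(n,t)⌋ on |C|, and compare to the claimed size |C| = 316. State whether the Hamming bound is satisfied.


V_q(n, t) = 2627, q^n = 1594323, Hamming bound = 606, |C| = 316 ≤ bound (satisfied).

Step 1: Compute V_q(n, t) = Σ_{j=0}^3 C(n, j) (q−1)^j.
  j = 0: C(13,0)·(2)^0 = 1·1 = 1.
  j = 1: C(13,1)·(2)^1 = 13·2 = 26.
  j = 2: C(13,2)·(2)^2 = 78·4 = 312.
  j = 3: C(13,3)·(2)^3 = 286·8 = 2288.
  V_q(n, t) = 1 + 26 + 312 + 2288 = 2627.
Step 2: q^n = 3^13 = 1594323.
Step 3: Hamming bound ⌊q^n / V_q(n,t)⌋ = ⌊1594323/2627⌋ = 606.
Step 4: Compare |C| = 316 to 606: satisfied.
The claimed |C| lies below the Hamming bound.


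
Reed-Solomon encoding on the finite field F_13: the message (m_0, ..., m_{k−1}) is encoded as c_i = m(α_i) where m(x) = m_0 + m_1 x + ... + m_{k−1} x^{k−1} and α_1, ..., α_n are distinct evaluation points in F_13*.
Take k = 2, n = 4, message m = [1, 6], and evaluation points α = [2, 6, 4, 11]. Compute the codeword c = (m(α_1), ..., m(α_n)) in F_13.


c = [0, 11, 12, 2]

Message polynomial: m(x) = 1 + 6·x (mod 13).
For each evaluation point α_i, compute m(α_i) mod 13:
  α_1 = 2: Horner steps 6 → 0, so m(2) = 0.
  α_2 = 6: Horner steps 6 → 11, so m(6) = 11.
  α_3 = 4: Horner steps 6 → 12, so m(4) = 12.
  α_4 = 11: Horner steps 6 → 2, so m(11) = 2.
Codeword c = [0, 11, 12, 2] ∈ F_13^4.


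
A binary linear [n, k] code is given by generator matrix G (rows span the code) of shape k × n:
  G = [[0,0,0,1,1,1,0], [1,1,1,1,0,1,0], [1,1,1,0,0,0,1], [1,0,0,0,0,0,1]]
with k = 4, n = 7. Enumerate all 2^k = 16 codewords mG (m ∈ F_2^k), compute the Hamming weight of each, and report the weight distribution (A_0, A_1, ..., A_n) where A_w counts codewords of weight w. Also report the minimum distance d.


Weight distribution: A_0 = 1, A_2 = 4, A_3 = 3, A_4 = 3, A_5 = 4, A_7 = 1. Minimum distance d = 2.

Enumerate all 2^4 = 16 messages m ∈ F_2^4.
For each, compute codeword c = mG in F_2^7, then tally its weight.
  m = 0000 → c = 0000000, weight = 0.
  m = 1000 → c = 0001110, weight = 3.
  m = 0100 → c = 1111010, weight = 5.
  m = 1100 → c = 1110100, weight = 4.
  m = 0010 → c = 1110001, weight = 4.
  m = 1010 → c = 1111111, weight = 7.
  m = 0110 → c = 0001011, weight = 3.
  m = 1110 → c = 0000101, weight = 2.
  m = 0001 → c = 1000001, weight = 2.
  m = 1001 → c = 1001111, weight = 5.
  m = 0101 → c = 0111011, weight = 5.
  m = 1101 → c = 0110101, weight = 4.
  m = 0011 → c = 0110000, weight = 2.
  m = 1011 → c = 0111110, weight = 5.
  m = 0111 → c = 1001010, weight = 3.
  m = 1111 → c = 1000100, weight = 2.
Tally weights:
  weight 0: 1 codewords.
  weight 2: 4 codewords.
  weight 3: 3 codewords.
  weight 4: 3 codewords.
  weight 5: 4 codewords.
  weight 7: 1 codewords.
Minimum distance d = smallest w > 0 with A_w > 0 = 2.
Sanity: Σ A_w = 16 = 2^4 = 16 ✓.


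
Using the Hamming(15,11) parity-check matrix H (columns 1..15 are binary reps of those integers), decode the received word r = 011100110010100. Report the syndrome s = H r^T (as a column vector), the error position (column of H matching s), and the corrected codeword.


s = (1, 1, 0, 0)^T, error position = 12, corrected codeword c = 011100110011100

Compute s = H r^T mod 2 one row at a time:
  s_1 = 1 + 0 + 0 + 1 + 0 + 1 + 0 + 0 = 3 ≡ 1 (mod 2).
  s_2 = 1 + 0 + 0 + 1 + 0 + 1 + 0 + 0 = 3 ≡ 1 (mod 2).
  s_3 = 1 + 1 + 0 + 1 + 0 + 1 + 0 + 0 = 4 ≡ 0 (mod 2).
  s_4 = 0 + 1 + 0 + 1 + 0 + 1 + 1 + 0 = 4 ≡ 0 (mod 2).
s = (1, 1, 0, 0)^T — this equals column 12 of H (binary 1100), so error is at position 12.
Correct: flip bit 12 of r = 011100110010100 to get c = 011100110011100.


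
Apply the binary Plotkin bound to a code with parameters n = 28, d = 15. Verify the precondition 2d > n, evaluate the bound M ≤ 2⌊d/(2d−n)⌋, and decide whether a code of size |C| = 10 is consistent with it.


Plotkin bound M ≤ 14; given |C| = 10 ≤ bound (satisfied).

Check applicability: 2d = 30, n = 28.
2d − n = 2 > 0, so Plotkin applies.
Compute d/(2d−n) = 15/2 ≈ 7.5000.
⌊d/(2d−n)⌋ = 7.
Plotkin bound: M ≤ 2·7 = 14.
Given |C| = 10, check: satisfied.
This |C| is below the Plotkin bound.


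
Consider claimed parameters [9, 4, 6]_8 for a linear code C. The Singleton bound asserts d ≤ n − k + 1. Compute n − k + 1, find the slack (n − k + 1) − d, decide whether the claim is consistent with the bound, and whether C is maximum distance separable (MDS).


Singleton RHS = n − k + 1 = 6, slack = 0, bound satisfied, MDS.

Singleton bound: d ≤ n − k + 1.
Here n = 9, k = 4, so n − k + 1 = 6.
Given d = 6, check d ≤ 6: YES.
Slack = (n − k + 1) − d = 0.
The code is MDS (slack = 0).
Description: the claimed parameters are [9, 4, 6]_8; such a code would be MDS (meets Singleton bound).


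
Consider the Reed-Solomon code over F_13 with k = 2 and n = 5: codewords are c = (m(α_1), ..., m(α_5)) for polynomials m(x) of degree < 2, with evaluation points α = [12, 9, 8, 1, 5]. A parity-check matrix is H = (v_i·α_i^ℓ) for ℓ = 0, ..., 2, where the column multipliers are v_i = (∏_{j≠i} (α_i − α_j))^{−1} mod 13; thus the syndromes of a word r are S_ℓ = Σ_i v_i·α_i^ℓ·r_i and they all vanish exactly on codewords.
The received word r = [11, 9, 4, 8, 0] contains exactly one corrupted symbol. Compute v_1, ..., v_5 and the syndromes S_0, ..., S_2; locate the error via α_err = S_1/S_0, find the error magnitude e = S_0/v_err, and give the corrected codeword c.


S = (12, 8, 1), error at position 5, error magnitude e = 11, c = [11, 9, 4, 8, 2].

Step 1: column multipliers v_i = (∏_{j≠i}(α_i − α_j))^{−1} mod 13.
  i = 1 (α = 12): (12−9)(12−8)(12−1)(12−5) = 3·4·11·7 = 924 ≡ 1, so v_1 = 1^{−1} = 1 (mod 13).
  i = 2 (α = 9): (9−12)(9−8)(9−1)(9−5) = (−3)·1·8·4 = −96 ≡ 8, so v_2 = 8^{−1} = 5 (mod 13).
  i = 3 (α = 8): (8−12)(8−9)(8−1)(8−5) = (−4)·(−1)·7·3 = 84 ≡ 6, so v_3 = 6^{−1} = 11 (mod 13).
  i = 4 (α = 1): (1−12)(1−9)(1−8)(1−5) = (−11)·(−8)·(−7)·(−4) = 2464 ≡ 7, so v_4 = 7^{−1} = 2 (mod 13).
  i = 5 (α = 5): (5−12)(5−9)(5−8)(5−1) = (−7)·(−4)·(−3)·4 = −336 ≡ 2, so v_5 = 2^{−1} = 7 (mod 13).
  v = [1, 5, 11, 2, 7].
Step 2: syndromes of r = [11, 9, 4, 8, 0] (all sums mod 13).
  S_0 = Σ v_i r_i = 1·11 + 5·9 + 11·4 + 2·8 + 7·0 = 116 ≡ 12.
  S_1 = Σ v_i α_i r_i = 1·12·11 + 5·9·9 + 11·8·4 + 2·1·8 + 7·5·0 = 905 ≡ 8.
  α_i^2 mod 13 = [1, 3, 12, 1, 12].
  S_2 = Σ v_i α_i^2 r_i = 1·1·11 + 5·3·9 + 11·12·4 + 2·1·8 + 7·12·0 = 690 ≡ 1.
  S = (12, 8, 1) ≠ 0, so r is not a codeword (an error is present).
Step 3: locate the error. For a single error e at position i, S_ℓ = v_i·e·α_i^ℓ, so α_err = S_1/S_0.
  S_0^{−1} = 12^{−1} = 12 (mod 13), so α_err = 8·12 = 96 ≡ 5 = α_5. Error position i = 5.
  Consistency check: S_2/S_1 = 1·5 = 5 ≡ 5 = α_err ✓ (single-error assumption holds).
Step 4: error magnitude e = S_0/v_5 = S_0·∏_{j≠5}(α_5 − α_j) = 12·2 = 24 ≡ 11 (mod 13).
Step 5: correct position 5: c_5 = r_5 − e = 0 − 11 ≡ 2 (mod 13). Hence c = [11, 9, 4, 8, 2].
  Check: interpolating c through the α_i gives m(x) = 3 + 5·x (degree < 2) with m(α_i) = c_i for every i, so c is indeed a codeword.


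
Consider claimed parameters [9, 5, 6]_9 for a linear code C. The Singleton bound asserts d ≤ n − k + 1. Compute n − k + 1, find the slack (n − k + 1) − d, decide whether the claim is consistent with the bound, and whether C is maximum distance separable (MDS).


Singleton RHS = n − k + 1 = 5, slack = -1, bound violated (no such code; not MDS).

Singleton bound: d ≤ n − k + 1.
Here n = 9, k = 5, so n − k + 1 = 5.
Given d = 6, check d ≤ 5: NO.
Slack = (n − k + 1) − d = -1.
The slack is negative: d = 6 exceeds n − k + 1 = 5 by 1, so the Singleton bound is violated and no linear [9, 5, 6]_9 code can exist. In particular it is not MDS (MDS requires d = n − k + 1 exactly).
Description: the claimed parameters are [9, 5, 6]_9; such a code would be impossible (violates the Singleton bound).


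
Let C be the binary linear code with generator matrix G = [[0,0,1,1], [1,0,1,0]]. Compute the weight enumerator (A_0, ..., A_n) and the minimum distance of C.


Weight distribution: A_0 = 1, A_2 = 3. Minimum distance d = 2.

Enumerate all 2^2 = 4 messages m ∈ F_2^2.
For each, compute codeword c = mG in F_2^4, then tally its weight.
  m = 00 → c = 0000, weight = 0.
  m = 10 → c = 0011, weight = 2.
  m = 01 → c = 1010, weight = 2.
  m = 11 → c = 1001, weight = 2.
Tally weights:
  weight 0: 1 codewords.
  weight 2: 3 codewords.
Minimum distance d = smallest w > 0 with A_w > 0 = 2.
Sanity: Σ A_w = 4 = 2^2 = 4 ✓.


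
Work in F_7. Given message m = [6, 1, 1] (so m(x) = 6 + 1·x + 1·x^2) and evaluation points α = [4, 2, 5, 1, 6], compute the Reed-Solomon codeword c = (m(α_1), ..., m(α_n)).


c = [5, 5, 1, 1, 6]

Message polynomial: m(x) = 6 + 1·x + 1·x^2 (mod 7).
For each evaluation point α_i, compute m(α_i) mod 7:
  α_1 = 4: Horner steps 1 → 5 → 5, so m(4) = 5.
  α_2 = 2: Horner steps 1 → 3 → 5, so m(2) = 5.
  α_3 = 5: Horner steps 1 → 6 → 1, so m(5) = 1.
  α_4 = 1: Horner steps 1 → 2 → 1, so m(1) = 1.
  α_5 = 6: Horner steps 1 → 0 → 6, so m(6) = 6.
Codeword c = [5, 5, 1, 1, 6] ∈ F_7^5.


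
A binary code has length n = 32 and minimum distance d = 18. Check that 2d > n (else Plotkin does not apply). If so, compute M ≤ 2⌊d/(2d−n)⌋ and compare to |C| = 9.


Plotkin bound M ≤ 8; given |C| = 9 > bound (violated).

Check applicability: 2d = 36, n = 32.
2d − n = 4 > 0, so Plotkin applies.
Compute d/(2d−n) = 18/4 ≈ 4.5000.
⌊d/(2d−n)⌋ = 4.
Plotkin bound: M ≤ 2·4 = 8.
Given |C| = 9, check: VIOLATED.
This |C| is above the Plotkin bound, so no binary code with n = 32, d = 18 and 9 codewords exists.


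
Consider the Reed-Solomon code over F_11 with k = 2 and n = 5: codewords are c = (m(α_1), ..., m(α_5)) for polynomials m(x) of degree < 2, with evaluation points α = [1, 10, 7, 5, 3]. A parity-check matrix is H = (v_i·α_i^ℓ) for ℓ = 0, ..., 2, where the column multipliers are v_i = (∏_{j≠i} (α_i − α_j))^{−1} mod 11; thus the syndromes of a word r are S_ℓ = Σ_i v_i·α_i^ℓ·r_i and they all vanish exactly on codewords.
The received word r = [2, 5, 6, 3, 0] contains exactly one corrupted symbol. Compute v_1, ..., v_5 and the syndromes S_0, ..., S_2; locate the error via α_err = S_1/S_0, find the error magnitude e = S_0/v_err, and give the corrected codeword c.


S = (9, 9, 9), error at position 1, error magnitude e = 5, c = [8, 5, 6, 3, 0].

Step 1: column multipliers v_i = (∏_{j≠i}(α_i − α_j))^{−1} mod 11.
  i = 1 (α = 1): (1−10)(1−7)(1−5)(1−3) = (−9)·(−6)·(−4)·(−2) = 432 ≡ 3, so v_1 = 3^{−1} = 4 (mod 11).
  i = 2 (α = 10): (10−1)(10−7)(10−5)(10−3) = 9·3·5·7 = 945 ≡ 10, so v_2 = 10^{−1} = 10 (mod 11).
  i = 3 (α = 7): (7−1)(7−10)(7−5)(7−3) = 6·(−3)·2·4 = −144 ≡ 10, so v_3 = 10^{−1} = 10 (mod 11).
  i = 4 (α = 5): (5−1)(5−10)(5−7)(5−3) = 4·(−5)·(−2)·2 = 80 ≡ 3, so v_4 = 3^{−1} = 4 (mod 11).
  i = 5 (α = 3): (3−1)(3−10)(3−7)(3−5) = 2·(−7)·(−4)·(−2) = −112 ≡ 9, so v_5 = 9^{−1} = 5 (mod 11).
  v = [4, 10, 10, 4, 5].
Step 2: syndromes of r = [2, 5, 6, 3, 0] (all sums mod 11).
  S_0 = Σ v_i r_i = 4·2 + 10·5 + 10·6 + 4·3 + 5·0 = 130 ≡ 9.
  S_1 = Σ v_i α_i r_i = 4·1·2 + 10·10·5 + 10·7·6 + 4·5·3 + 5·3·0 = 988 ≡ 9.
  α_i^2 mod 11 = [1, 1, 5, 3, 9].
  S_2 = Σ v_i α_i^2 r_i = 4·1·2 + 10·1·5 + 10·5·6 + 4·3·3 + 5·9·0 = 394 ≡ 9.
  S = (9, 9, 9) ≠ 0, so r is not a codeword (an error is present).
Step 3: locate the error. For a single error e at position i, S_ℓ = v_i·e·α_i^ℓ, so α_err = S_1/S_0.
  S_0^{−1} = 9^{−1} = 5 (mod 11), so α_err = 9·5 = 45 ≡ 1 = α_1. Error position i = 1.
  Consistency check: S_2/S_1 = 9·5 = 45 ≡ 1 = α_err ✓ (single-error assumption holds).
Step 4: error magnitude e = S_0/v_1 = S_0·∏_{j≠1}(α_1 − α_j) = 9·3 = 27 ≡ 5 (mod 11).
Step 5: correct position 1: c_1 = r_1 − e = 2 − 5 ≡ 8 (mod 11). Hence c = [8, 5, 6, 3, 0].
  Check: interpolating c through the α_i gives m(x) = 1 + 7·x (degree < 2) with m(α_i) = c_i for every i, so c is indeed a codeword.


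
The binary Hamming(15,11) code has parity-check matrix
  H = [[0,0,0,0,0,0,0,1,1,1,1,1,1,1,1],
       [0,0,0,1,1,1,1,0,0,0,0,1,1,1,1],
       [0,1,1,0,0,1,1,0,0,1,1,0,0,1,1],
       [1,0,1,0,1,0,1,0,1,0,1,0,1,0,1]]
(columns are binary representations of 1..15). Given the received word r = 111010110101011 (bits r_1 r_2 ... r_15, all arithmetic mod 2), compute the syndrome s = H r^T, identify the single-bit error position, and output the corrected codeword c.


s = (1, 1, 0, 1)^T, error position = 13, corrected codeword c = 111010110101111

Compute s = H r^T mod 2 one row at a time:
  s_1 = 1 + 0 + 1 + 0 + 1 + 0 + 1 + 1 = 5 ≡ 1 (mod 2).
  s_2 = 0 + 1 + 0 + 1 + 1 + 0 + 1 + 1 = 5 ≡ 1 (mod 2).
  s_3 = 1 + 1 + 0 + 1 + 1 + 0 + 1 + 1 = 6 ≡ 0 (mod 2).
  s_4 = 1 + 1 + 1 + 1 + 0 + 0 + 0 + 1 = 5 ≡ 1 (mod 2).
s = (1, 1, 0, 1)^T — this equals column 13 of H (binary 1101), so error is at position 13.
Correct: flip bit 13 of r = 111010110101011 to get c = 111010110101111.


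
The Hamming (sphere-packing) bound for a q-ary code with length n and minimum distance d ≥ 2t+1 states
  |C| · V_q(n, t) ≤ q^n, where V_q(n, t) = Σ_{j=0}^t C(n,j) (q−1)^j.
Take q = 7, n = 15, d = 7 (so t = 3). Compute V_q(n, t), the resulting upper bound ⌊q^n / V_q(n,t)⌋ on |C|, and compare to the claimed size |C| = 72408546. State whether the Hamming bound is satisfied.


V_q(n, t) = 102151, q^n = 4747561509943, Hamming bound = 46475918, |C| = 72408546 > bound (violated).

Step 1: Compute V_q(n, t) = Σ_{j=0}^3 C(n, j) (q−1)^j.
  j = 0: C(15,0)·(6)^0 = 1·1 = 1.
  j = 1: C(15,1)·(6)^1 = 15·6 = 90.
  j = 2: C(15,2)·(6)^2 = 105·36 = 3780.
  j = 3: C(15,3)·(6)^3 = 455·216 = 98280.
  V_q(n, t) = 1 + 90 + 3780 + 98280 = 102151.
Step 2: q^n = 7^15 = 4747561509943.
Step 3: Hamming bound ⌊q^n / V_q(n,t)⌋ = ⌊4747561509943/102151⌋ = 46475918.
Step 4: Compare |C| = 72408546 to 46475918: violated.
The claimed |C| lies above the Hamming bound, so no 7-ary code of length 15 with d ≥ 7 can have 72408546 codewords.


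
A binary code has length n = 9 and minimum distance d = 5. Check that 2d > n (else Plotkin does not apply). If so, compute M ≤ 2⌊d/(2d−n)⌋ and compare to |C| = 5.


Plotkin bound M ≤ 10; given |C| = 5 ≤ bound (satisfied).

Check applicability: 2d = 10, n = 9.
2d − n = 1 > 0, so Plotkin applies.
Compute d/(2d−n) = 5/1 ≈ 5.0000.
⌊d/(2d−n)⌋ = 5.
Plotkin bound: M ≤ 2·5 = 10.
Given |C| = 5, check: satisfied.
This |C| is below the Plotkin bound.


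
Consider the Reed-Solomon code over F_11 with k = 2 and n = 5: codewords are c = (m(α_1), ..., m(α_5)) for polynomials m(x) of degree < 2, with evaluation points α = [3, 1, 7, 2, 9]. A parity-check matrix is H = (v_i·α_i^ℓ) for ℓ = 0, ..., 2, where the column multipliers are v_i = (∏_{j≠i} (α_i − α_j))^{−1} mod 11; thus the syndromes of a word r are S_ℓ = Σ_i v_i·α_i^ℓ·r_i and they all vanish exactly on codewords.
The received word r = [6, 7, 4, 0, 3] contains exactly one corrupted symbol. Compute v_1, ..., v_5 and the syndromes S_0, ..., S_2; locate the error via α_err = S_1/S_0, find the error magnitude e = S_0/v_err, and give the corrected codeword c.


S = (6, 1, 2), error at position 4, error magnitude e = 10, c = [6, 7, 4, 1, 3].

Step 1: column multipliers v_i = (∏_{j≠i}(α_i − α_j))^{−1} mod 11.
  i = 1 (α = 3): (3−1)(3−7)(3−2)(3−9) = 2·(−4)·1·(−6) = 48 ≡ 4, so v_1 = 4^{−1} = 3 (mod 11).
  i = 2 (α = 1): (1−3)(1−7)(1−2)(1−9) = (−2)·(−6)·(−1)·(−8) = 96 ≡ 8, so v_2 = 8^{−1} = 7 (mod 11).
  i = 3 (α = 7): (7−3)(7−1)(7−2)(7−9) = 4·6·5·(−2) = −240 ≡ 2, so v_3 = 2^{−1} = 6 (mod 11).
  i = 4 (α = 2): (2−3)(2−1)(2−7)(2−9) = (−1)·1·(−5)·(−7) = −35 ≡ 9, so v_4 = 9^{−1} = 5 (mod 11).
  i = 5 (α = 9): (9−3)(9−1)(9−7)(9−2) = 6·8·2·7 = 672 ≡ 1, so v_5 = 1^{−1} = 1 (mod 11).
  v = [3, 7, 6, 5, 1].
Step 2: syndromes of r = [6, 7, 4, 0, 3] (all sums mod 11).
  S_0 = Σ v_i r_i = 3·6 + 7·7 + 6·4 + 5·0 + 1·3 = 94 ≡ 6.
  S_1 = Σ v_i α_i r_i = 3·3·6 + 7·1·7 + 6·7·4 + 5·2·0 + 1·9·3 = 298 ≡ 1.
  α_i^2 mod 11 = [9, 1, 5, 4, 4].
  S_2 = Σ v_i α_i^2 r_i = 3·9·6 + 7·1·7 + 6·5·4 + 5·4·0 + 1·4·3 = 343 ≡ 2.
  S = (6, 1, 2) ≠ 0, so r is not a codeword (an error is present).
Step 3: locate the error. For a single error e at position i, S_ℓ = v_i·e·α_i^ℓ, so α_err = S_1/S_0.
  S_0^{−1} = 6^{−1} = 2 (mod 11), so α_err = 1·2 = 2 ≡ 2 = α_4. Error position i = 4.
  Consistency check: S_2/S_1 = 2·1 = 2 ≡ 2 = α_err ✓ (single-error assumption holds).
Step 4: error magnitude e = S_0/v_4 = S_0·∏_{j≠4}(α_4 − α_j) = 6·9 = 54 ≡ 10 (mod 11).
Step 5: correct position 4: c_4 = r_4 − e = 0 − 10 ≡ 1 (mod 11). Hence c = [6, 7, 4, 1, 3].
  Check: interpolating c through the α_i gives m(x) = 2 + 5·x (degree < 2) with m(α_i) = c_i for every i, so c is indeed a codeword.


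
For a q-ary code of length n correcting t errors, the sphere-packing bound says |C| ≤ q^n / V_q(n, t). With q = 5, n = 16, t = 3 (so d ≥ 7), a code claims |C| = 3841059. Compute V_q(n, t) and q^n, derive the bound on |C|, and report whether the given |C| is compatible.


V_q(n, t) = 37825, q^n = 152587890625, Hamming bound = 4034048, |C| = 3841059 ≤ bound (satisfied).

Step 1: Compute V_q(n, t) = Σ_{j=0}^3 C(n, j) (q−1)^j.
  j = 0: C(16,0)·(4)^0 = 1·1 = 1.
  j = 1: C(16,1)·(4)^1 = 16·4 = 64.
  j = 2: C(16,2)·(4)^2 = 120·16 = 1920.
  j = 3: C(16,3)·(4)^3 = 560·64 = 35840.
  V_q(n, t) = 1 + 64 + 1920 + 35840 = 37825.
Step 2: q^n = 5^16 = 152587890625.
Step 3: Hamming bound ⌊q^n / V_q(n,t)⌋ = ⌊152587890625/37825⌋ = 4034048.
Step 4: Compare |C| = 3841059 to 4034048: satisfied.
The claimed |C| lies below the Hamming bound.


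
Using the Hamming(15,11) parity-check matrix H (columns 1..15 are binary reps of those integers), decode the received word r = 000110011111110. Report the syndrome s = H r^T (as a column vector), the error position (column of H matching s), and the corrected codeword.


s = (1, 1, 1, 0)^T, error position = 14, corrected codeword c = 000110011111100

Compute s = H r^T mod 2 one row at a time:
  s_1 = 1 + 1 + 1 + 1 + 1 + 1 + 1 + 0 = 7 ≡ 1 (mod 2).
  s_2 = 1 + 1 + 0 + 0 + 1 + 1 + 1 + 0 = 5 ≡ 1 (mod 2).
  s_3 = 0 + 0 + 0 + 0 + 1 + 1 + 1 + 0 = 3 ≡ 1 (mod 2).
  s_4 = 0 + 0 + 1 + 0 + 1 + 1 + 1 + 0 = 4 ≡ 0 (mod 2).
s = (1, 1, 1, 0)^T — this equals column 14 of H (binary 1110), so error is at position 14.
Correct: flip bit 14 of r = 000110011111110 to get c = 000110011111100.


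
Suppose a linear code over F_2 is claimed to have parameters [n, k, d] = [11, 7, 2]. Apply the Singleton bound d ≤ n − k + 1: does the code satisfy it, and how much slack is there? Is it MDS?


Singleton RHS = n − k + 1 = 5, slack = 3, bound satisfied, not MDS.

Singleton bound: d ≤ n − k + 1.
Here n = 11, k = 7, so n − k + 1 = 5.
Given d = 2, check d ≤ 5: YES.
Slack = (n − k + 1) − d = 3.
The code is NOT MDS (slack = 3 > 0).
Description: the claimed parameters are [11, 7, 2]_2; such a code would be non-MDS.


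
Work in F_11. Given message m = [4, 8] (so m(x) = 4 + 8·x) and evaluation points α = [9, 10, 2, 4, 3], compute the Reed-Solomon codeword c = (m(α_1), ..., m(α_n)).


c = [10, 7, 9, 3, 6]

Message polynomial: m(x) = 4 + 8·x (mod 11).
For each evaluation point α_i, compute m(α_i) mod 11:
  α_1 = 9: Horner steps 8 → 10, so m(9) = 10.
  α_2 = 10: Horner steps 8 → 7, so m(10) = 7.
  α_3 = 2: Horner steps 8 → 9, so m(2) = 9.
  α_4 = 4: Horner steps 8 → 3, so m(4) = 3.
  α_5 = 3: Horner steps 8 → 6, so m(3) = 6.
Codeword c = [10, 7, 9, 3, 6] ∈ F_11^5.


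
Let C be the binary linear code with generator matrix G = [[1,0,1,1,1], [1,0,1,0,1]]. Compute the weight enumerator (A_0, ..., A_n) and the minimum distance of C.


Weight distribution: A_0 = 1, A_1 = 1, A_3 = 1, A_4 = 1. Minimum distance d = 1.

Enumerate all 2^2 = 4 messages m ∈ F_2^2.
For each, compute codeword c = mG in F_2^5, then tally its weight.
  m = 00 → c = 00000, weight = 0.
  m = 10 → c = 10111, weight = 4.
  m = 01 → c = 10101, weight = 3.
  m = 11 → c = 00010, weight = 1.
Tally weights:
  weight 0: 1 codewords.
  weight 1: 1 codewords.
  weight 3: 1 codewords.
  weight 4: 1 codewords.
Minimum distance d = smallest w > 0 with A_w > 0 = 1.
Sanity: Σ A_w = 4 = 2^2 = 4 ✓.


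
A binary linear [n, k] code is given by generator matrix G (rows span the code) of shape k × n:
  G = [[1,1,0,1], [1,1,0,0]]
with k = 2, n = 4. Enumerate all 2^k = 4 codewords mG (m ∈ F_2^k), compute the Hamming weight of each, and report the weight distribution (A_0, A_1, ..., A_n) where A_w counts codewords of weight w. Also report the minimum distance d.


Weight distribution: A_0 = 1, A_1 = 1, A_2 = 1, A_3 = 1. Minimum distance d = 1.

Enumerate all 2^2 = 4 messages m ∈ F_2^2.
For each, compute codeword c = mG in F_2^4, then tally its weight.
  m = 00 → c = 0000, weight = 0.
  m = 10 → c = 1101, weight = 3.
  m = 01 → c = 1100, weight = 2.
  m = 11 → c = 0001, weight = 1.
Tally weights:
  weight 0: 1 codewords.
  weight 1: 1 codewords.
  weight 2: 1 codewords.
  weight 3: 1 codewords.
Minimum distance d = smallest w > 0 with A_w > 0 = 1.
Sanity: Σ A_w = 4 = 2^2 = 4 ✓.


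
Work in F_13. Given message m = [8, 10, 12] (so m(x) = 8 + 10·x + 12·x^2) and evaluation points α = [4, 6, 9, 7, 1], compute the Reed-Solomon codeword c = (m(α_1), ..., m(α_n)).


c = [6, 6, 4, 3, 4]

Message polynomial: m(x) = 8 + 10·x + 12·x^2 (mod 13).
For each evaluation point α_i, compute m(α_i) mod 13:
  α_1 = 4: Horner steps 12 → 6 → 6, so m(4) = 6.
  α_2 = 6: Horner steps 12 → 4 → 6, so m(6) = 6.
  α_3 = 9: Horner steps 12 → 1 → 4, so m(9) = 4.
  α_4 = 7: Horner steps 12 → 3 → 3, so m(7) = 3.
  α_5 = 1: Horner steps 12 → 9 → 4, so m(1) = 4.
Codeword c = [6, 6, 4, 3, 4] ∈ F_13^5.


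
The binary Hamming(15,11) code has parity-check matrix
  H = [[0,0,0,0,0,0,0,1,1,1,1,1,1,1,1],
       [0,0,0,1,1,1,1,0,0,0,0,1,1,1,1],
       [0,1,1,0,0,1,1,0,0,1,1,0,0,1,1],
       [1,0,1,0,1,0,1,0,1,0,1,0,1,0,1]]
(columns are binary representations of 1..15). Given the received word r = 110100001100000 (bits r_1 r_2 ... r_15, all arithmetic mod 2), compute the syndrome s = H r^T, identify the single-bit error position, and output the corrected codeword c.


s = (0, 1, 0, 0)^T, error position = 4, corrected codeword c = 110000001100000

Compute s = H r^T mod 2 one row at a time:
  s_1 = 0 + 1 + 1 + 0 + 0 + 0 + 0 + 0 = 2 ≡ 0 (mod 2).
  s_2 = 1 + 0 + 0 + 0 + 0 + 0 + 0 + 0 = 1 ≡ 1 (mod 2).
  s_3 = 1 + 0 + 0 + 0 + 1 + 0 + 0 + 0 = 2 ≡ 0 (mod 2).
  s_4 = 1 + 0 + 0 + 0 + 1 + 0 + 0 + 0 = 2 ≡ 0 (mod 2).
s = (0, 1, 0, 0)^T — this equals column 4 of H (binary 0100), so error is at position 4.
Correct: flip bit 4 of r = 110100001100000 to get c = 110000001100000.


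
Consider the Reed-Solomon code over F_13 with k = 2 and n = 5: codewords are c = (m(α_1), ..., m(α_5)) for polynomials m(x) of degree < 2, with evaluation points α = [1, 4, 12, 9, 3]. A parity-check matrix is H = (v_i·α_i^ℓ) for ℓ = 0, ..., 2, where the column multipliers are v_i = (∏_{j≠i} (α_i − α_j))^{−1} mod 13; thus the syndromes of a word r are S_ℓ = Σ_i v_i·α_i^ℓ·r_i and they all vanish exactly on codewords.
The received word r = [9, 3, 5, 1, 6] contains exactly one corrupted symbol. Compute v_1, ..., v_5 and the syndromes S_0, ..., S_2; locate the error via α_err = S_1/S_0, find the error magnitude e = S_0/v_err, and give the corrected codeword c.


S = (11, 11, 11), error at position 1, error magnitude e = 10, c = [12, 3, 5, 1, 6].

Step 1: column multipliers v_i = (∏_{j≠i}(α_i − α_j))^{−1} mod 13.
  i = 1 (α = 1): (1−4)(1−12)(1−9)(1−3) = (−3)·(−11)·(−8)·(−2) = 528 ≡ 8, so v_1 = 8^{−1} = 5 (mod 13).
  i = 2 (α = 4): (4−1)(4−12)(4−9)(4−3) = 3·(−8)·(−5)·1 = 120 ≡ 3, so v_2 = 3^{−1} = 9 (mod 13).
  i = 3 (α = 12): (12−1)(12−4)(12−9)(12−3) = 11·8·3·9 = 2376 ≡ 10, so v_3 = 10^{−1} = 4 (mod 13).
  i = 4 (α = 9): (9−1)(9−4)(9−12)(9−3) = 8·5·(−3)·6 = −720 ≡ 8, so v_4 = 8^{−1} = 5 (mod 13).
  i = 5 (α = 3): (3−1)(3−4)(3−12)(3−9) = 2·(−1)·(−9)·(−6) = −108 ≡ 9, so v_5 = 9^{−1} = 3 (mod 13).
  v = [5, 9, 4, 5, 3].
Step 2: syndromes of r = [9, 3, 5, 1, 6] (all sums mod 13).
  S_0 = Σ v_i r_i = 5·9 + 9·3 + 4·5 + 5·1 + 3·6 = 115 ≡ 11.
  S_1 = Σ v_i α_i r_i = 5·1·9 + 9·4·3 + 4·12·5 + 5·9·1 + 3·3·6 = 492 ≡ 11.
  α_i^2 mod 13 = [1, 3, 1, 3, 9].
  S_2 = Σ v_i α_i^2 r_i = 5·1·9 + 9·3·3 + 4·1·5 + 5·3·1 + 3·9·6 = 323 ≡ 11.
  S = (11, 11, 11) ≠ 0, so r is not a codeword (an error is present).
Step 3: locate the error. For a single error e at position i, S_ℓ = v_i·e·α_i^ℓ, so α_err = S_1/S_0.
  S_0^{−1} = 11^{−1} = 6 (mod 13), so α_err = 11·6 = 66 ≡ 1 = α_1. Error position i = 1.
  Consistency check: S_2/S_1 = 11·6 = 66 ≡ 1 = α_err ✓ (single-error assumption holds).
Step 4: error magnitude e = S_0/v_1 = S_0·∏_{j≠1}(α_1 − α_j) = 11·8 = 88 ≡ 10 (mod 13).
Step 5: correct position 1: c_1 = r_1 − e = 9 − 10 ≡ 12 (mod 13). Hence c = [12, 3, 5, 1, 6].
  Check: interpolating c through the α_i gives m(x) = 2 + 10·x (degree < 2) with m(α_i) = c_i for every i, so c is indeed a codeword.


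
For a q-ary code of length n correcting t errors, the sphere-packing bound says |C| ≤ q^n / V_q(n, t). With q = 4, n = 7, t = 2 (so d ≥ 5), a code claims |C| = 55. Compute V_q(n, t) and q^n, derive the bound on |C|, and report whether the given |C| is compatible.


V_q(n, t) = 211, q^n = 16384, Hamming bound = 77, |C| = 55 ≤ bound (satisfied).

Step 1: Compute V_q(n, t) = Σ_{j=0}^2 C(n, j) (q−1)^j.
  j = 0: C(7,0)·(3)^0 = 1·1 = 1.
  j = 1: C(7,1)·(3)^1 = 7·3 = 21.
  j = 2: C(7,2)·(3)^2 = 21·9 = 189.
  V_q(n, t) = 1 + 21 + 189 = 211.
Step 2: q^n = 4^7 = 16384.
Step 3: Hamming bound ⌊q^n / V_q(n,t)⌋ = ⌊16384/211⌋ = 77.
Step 4: Compare |C| = 55 to 77: satisfied.
The claimed |C| lies below the Hamming bound.


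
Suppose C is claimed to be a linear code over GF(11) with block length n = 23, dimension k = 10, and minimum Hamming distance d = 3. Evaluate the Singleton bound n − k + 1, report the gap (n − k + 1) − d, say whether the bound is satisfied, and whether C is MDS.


Singleton RHS = n − k + 1 = 14, slack = 11, bound satisfied, not MDS.

Singleton bound: d ≤ n − k + 1.
Here n = 23, k = 10, so n − k + 1 = 14.
Given d = 3, check d ≤ 14: YES.
Slack = (n − k + 1) − d = 11.
The code is NOT MDS (slack = 11 > 0).
Description: the claimed parameters are [23, 10, 3]_11; such a code would be non-MDS.


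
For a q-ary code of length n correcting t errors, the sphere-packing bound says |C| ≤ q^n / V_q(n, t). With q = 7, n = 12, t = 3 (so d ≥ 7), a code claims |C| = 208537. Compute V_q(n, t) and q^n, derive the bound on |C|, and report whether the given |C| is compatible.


V_q(n, t) = 49969, q^n = 13841287201, Hamming bound = 276997, |C| = 208537 ≤ bound (satisfied).

Step 1: Compute V_q(n, t) = Σ_{j=0}^3 C(n, j) (q−1)^j.
  j = 0: C(12,0)·(6)^0 = 1·1 = 1.
  j = 1: C(12,1)·(6)^1 = 12·6 = 72.
  j = 2: C(12,2)·(6)^2 = 66·36 = 2376.
  j = 3: C(12,3)·(6)^3 = 220·216 = 47520.
  V_q(n, t) = 1 + 72 + 2376 + 47520 = 49969.
Step 2: q^n = 7^12 = 13841287201.
Step 3: Hamming bound ⌊q^n / V_q(n,t)⌋ = ⌊13841287201/49969⌋ = 276997.
Step 4: Compare |C| = 208537 to 276997: satisfied.
The claimed |C| lies below the Hamming bound.


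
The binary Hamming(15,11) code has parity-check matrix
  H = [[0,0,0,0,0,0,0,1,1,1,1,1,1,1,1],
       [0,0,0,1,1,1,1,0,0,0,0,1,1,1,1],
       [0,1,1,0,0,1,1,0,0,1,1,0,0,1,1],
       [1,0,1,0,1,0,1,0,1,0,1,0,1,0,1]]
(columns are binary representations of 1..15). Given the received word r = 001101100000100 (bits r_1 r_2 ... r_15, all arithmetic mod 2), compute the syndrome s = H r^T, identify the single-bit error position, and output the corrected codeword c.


s = (1, 0, 1, 1)^T, error position = 11, corrected codeword c = 001101100010100

Compute s = H r^T mod 2 one row at a time:
  s_1 = 0 + 0 + 0 + 0 + 0 + 1 + 0 + 0 = 1 ≡ 1 (mod 2).
  s_2 = 1 + 0 + 1 + 1 + 0 + 1 + 0 + 0 = 4 ≡ 0 (mod 2).
  s_3 = 0 + 1 + 1 + 1 + 0 + 0 + 0 + 0 = 3 ≡ 1 (mod 2).
  s_4 = 0 + 1 + 0 + 1 + 0 + 0 + 1 + 0 = 3 ≡ 1 (mod 2).
s = (1, 0, 1, 1)^T — this equals column 11 of H (binary 1011), so error is at position 11.
Correct: flip bit 11 of r = 001101100000100 to get c = 001101100010100.


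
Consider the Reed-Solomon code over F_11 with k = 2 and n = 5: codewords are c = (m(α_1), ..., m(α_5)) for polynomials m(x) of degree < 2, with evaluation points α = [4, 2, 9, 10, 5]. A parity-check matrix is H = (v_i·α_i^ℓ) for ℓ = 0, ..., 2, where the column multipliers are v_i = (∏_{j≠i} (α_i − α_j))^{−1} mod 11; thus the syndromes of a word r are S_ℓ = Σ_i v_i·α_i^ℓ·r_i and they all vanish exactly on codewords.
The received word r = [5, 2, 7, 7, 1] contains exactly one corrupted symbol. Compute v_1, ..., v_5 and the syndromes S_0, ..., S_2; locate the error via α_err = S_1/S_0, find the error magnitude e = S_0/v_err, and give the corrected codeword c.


S = (9, 2, 9), error at position 4, error magnitude e = 4, c = [5, 2, 7, 3, 1].

Step 1: column multipliers v_i = (∏_{j≠i}(α_i − α_j))^{−1} mod 11.
  i = 1 (α = 4): (4−2)(4−9)(4−10)(4−5) = 2·(−5)·(−6)·(−1) = −60 ≡ 6, so v_1 = 6^{−1} = 2 (mod 11).
  i = 2 (α = 2): (2−4)(2−9)(2−10)(2−5) = (−2)·(−7)·(−8)·(−3) = 336 ≡ 6, so v_2 = 6^{−1} = 2 (mod 11).
  i = 3 (α = 9): (9−4)(9−2)(9−10)(9−5) = 5·7·(−1)·4 = −140 ≡ 3, so v_3 = 3^{−1} = 4 (mod 11).
  i = 4 (α = 10): (10−4)(10−2)(10−9)(10−5) = 6·8·1·5 = 240 ≡ 9, so v_4 = 9^{−1} = 5 (mod 11).
  i = 5 (α = 5): (5−4)(5−2)(5−9)(5−10) = 1·3·(−4)·(−5) = 60 ≡ 5, so v_5 = 5^{−1} = 9 (mod 11).
  v = [2, 2, 4, 5, 9].
Step 2: syndromes of r = [5, 2, 7, 7, 1] (all sums mod 11).
  S_0 = Σ v_i r_i = 2·5 + 2·2 + 4·7 + 5·7 + 9·1 = 86 ≡ 9.
  S_1 = Σ v_i α_i r_i = 2·4·5 + 2·2·2 + 4·9·7 + 5·10·7 + 9·5·1 = 695 ≡ 2.
  α_i^2 mod 11 = [5, 4, 4, 1, 3].
  S_2 = Σ v_i α_i^2 r_i = 2·5·5 + 2·4·2 + 4·4·7 + 5·1·7 + 9·3·1 = 240 ≡ 9.
  S = (9, 2, 9) ≠ 0, so r is not a codeword (an error is present).
Step 3: locate the error. For a single error e at position i, S_ℓ = v_i·e·α_i^ℓ, so α_err = S_1/S_0.
  S_0^{−1} = 9^{−1} = 5 (mod 11), so α_err = 2·5 = 10 ≡ 10 = α_4. Error position i = 4.
  Consistency check: S_2/S_1 = 9·6 = 54 ≡ 10 = α_err ✓ (single-error assumption holds).
Step 4: error magnitude e = S_0/v_4 = S_0·∏_{j≠4}(α_4 − α_j) = 9·9 = 81 ≡ 4 (mod 11).
Step 5: correct position 4: c_4 = r_4 − e = 7 − 4 ≡ 3 (mod 11). Hence c = [5, 2, 7, 3, 1].
  Check: interpolating c through the α_i gives m(x) = 10 + 7·x (degree < 2) with m(α_i) = c_i for every i, so c is indeed a codeword.


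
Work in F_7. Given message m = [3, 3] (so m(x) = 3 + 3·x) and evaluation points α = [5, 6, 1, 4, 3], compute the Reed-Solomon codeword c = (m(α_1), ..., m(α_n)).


c = [4, 0, 6, 1, 5]

Message polynomial: m(x) = 3 + 3·x (mod 7).
For each evaluation point α_i, compute m(α_i) mod 7:
  α_1 = 5: Horner steps 3 → 4, so m(5) = 4.
  α_2 = 6: Horner steps 3 → 0, so m(6) = 0.
  α_3 = 1: Horner steps 3 → 6, so m(1) = 6.
  α_4 = 4: Horner steps 3 → 1, so m(4) = 1.
  α_5 = 3: Horner steps 3 → 5, so m(3) = 5.
Codeword c = [4, 0, 6, 1, 5] ∈ F_7^5.


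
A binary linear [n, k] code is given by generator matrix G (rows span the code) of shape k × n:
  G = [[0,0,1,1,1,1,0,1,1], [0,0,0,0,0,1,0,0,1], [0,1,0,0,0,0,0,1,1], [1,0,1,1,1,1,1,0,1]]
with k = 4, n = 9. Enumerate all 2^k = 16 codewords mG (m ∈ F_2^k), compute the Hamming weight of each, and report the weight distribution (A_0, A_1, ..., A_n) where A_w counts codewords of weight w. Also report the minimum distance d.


Weight distribution: A_0 = 1, A_2 = 1, A_3 = 3, A_4 = 3, A_5 = 4, A_6 = 1, A_7 = 1, A_8 = 2. Minimum distance d = 2.

Enumerate all 2^4 = 16 messages m ∈ F_2^4.
For each, compute codeword c = mG in F_2^9, then tally its weight.
  m = 0000 → c = 000000000, weight = 0.
  m = 1000 → c = 001111011, weight = 6.
  m = 0100 → c = 000001001, weight = 2.
  m = 1100 → c = 001110010, weight = 4.
  m = 0010 → c = 010000011, weight = 3.
  m = 1010 → c = 011111000, weight = 5.
  m = 0110 → c = 010001010, weight = 3.
  m = 1110 → c = 011110001, weight = 5.
  m = 0001 → c = 101111101, weight = 7.
  m = 1001 → c = 100000110, weight = 3.
  m = 0101 → c = 101110100, weight = 5.
  m = 1101 → c = 100001111, weight = 5.
  m = 0011 → c = 111111110, weight = 8.
  m = 1011 → c = 110000101, weight = 4.
  m = 0111 → c = 111110111, weight = 8.
  m = 1111 → c = 110001100, weight = 4.
Tally weights:
  weight 0: 1 codewords.
  weight 2: 1 codewords.
  weight 3: 3 codewords.
  weight 4: 3 codewords.
  weight 5: 4 codewords.
  weight 6: 1 codewords.
  weight 7: 1 codewords.
  weight 8: 2 codewords.
Minimum distance d = smallest w > 0 with A_w > 0 = 2.
Sanity: Σ A_w = 16 = 2^4 = 16 ✓.


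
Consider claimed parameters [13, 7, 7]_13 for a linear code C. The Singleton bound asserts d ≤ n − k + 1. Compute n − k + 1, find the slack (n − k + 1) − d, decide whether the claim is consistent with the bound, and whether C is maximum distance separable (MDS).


Singleton RHS = n − k + 1 = 7, slack = 0, bound satisfied, MDS.

Singleton bound: d ≤ n − k + 1.
Here n = 13, k = 7, so n − k + 1 = 7.
Given d = 7, check d ≤ 7: YES.
Slack = (n − k + 1) − d = 0.
The code is MDS (slack = 0).
Description: the claimed parameters are [13, 7, 7]_13; such a code would be MDS (meets Singleton bound).


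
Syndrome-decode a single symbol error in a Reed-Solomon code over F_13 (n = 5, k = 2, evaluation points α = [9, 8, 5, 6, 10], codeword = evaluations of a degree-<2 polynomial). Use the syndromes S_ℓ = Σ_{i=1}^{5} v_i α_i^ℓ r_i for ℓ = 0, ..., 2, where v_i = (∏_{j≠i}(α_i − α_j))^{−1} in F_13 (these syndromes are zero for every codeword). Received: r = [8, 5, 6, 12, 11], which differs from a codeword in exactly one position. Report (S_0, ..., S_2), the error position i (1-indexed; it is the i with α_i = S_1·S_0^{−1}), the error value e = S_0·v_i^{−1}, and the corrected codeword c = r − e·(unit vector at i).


S = (11, 3, 2), error at position 3, error magnitude e = 10, c = [8, 5, 9, 12, 11].

Step 1: column multipliers v_i = (∏_{j≠i}(α_i − α_j))^{−1} mod 13.
  i = 1 (α = 9): (9−8)(9−5)(9−6)(9−10) = 1·4·3·(−1) = −12 ≡ 1, so v_1 = 1^{−1} = 1 (mod 13).
  i = 2 (α = 8): (8−9)(8−5)(8−6)(8−10) = (−1)·3·2·(−2) = 12 ≡ 12, so v_2 = 12^{−1} = 12 (mod 13).
  i = 3 (α = 5): (5−9)(5−8)(5−6)(5−10) = (−4)·(−3)·(−1)·(−5) = 60 ≡ 8, so v_3 = 8^{−1} = 5 (mod 13).
  i = 4 (α = 6): (6−9)(6−8)(6−5)(6−10) = (−3)·(−2)·1·(−4) = −24 ≡ 2, so v_4 = 2^{−1} = 7 (mod 13).
  i = 5 (α = 10): (10−9)(10−8)(10−5)(10−6) = 1·2·5·4 = 40 ≡ 1, so v_5 = 1^{−1} = 1 (mod 13).
  v = [1, 12, 5, 7, 1].
Step 2: syndromes of r = [8, 5, 6, 12, 11] (all sums mod 13).
  S_0 = Σ v_i r_i = 1·8 + 12·5 + 5·6 + 7·12 + 1·11 = 193 ≡ 11.
  S_1 = Σ v_i α_i r_i = 1·9·8 + 12·8·5 + 5·5·6 + 7·6·12 + 1·10·11 = 1316 ≡ 3.
  α_i^2 mod 13 = [3, 12, 12, 10, 9].
  S_2 = Σ v_i α_i^2 r_i = 1·3·8 + 12·12·5 + 5·12·6 + 7·10·12 + 1·9·11 = 2043 ≡ 2.
  S = (11, 3, 2) ≠ 0, so r is not a codeword (an error is present).
Step 3: locate the error. For a single error e at position i, S_ℓ = v_i·e·α_i^ℓ, so α_err = S_1/S_0.
  S_0^{−1} = 11^{−1} = 6 (mod 13), so α_err = 3·6 = 18 ≡ 5 = α_3. Error position i = 3.
  Consistency check: S_2/S_1 = 2·9 = 18 ≡ 5 = α_err ✓ (single-error assumption holds).
Step 4: error magnitude e = S_0/v_3 = S_0·∏_{j≠3}(α_3 − α_j) = 11·8 = 88 ≡ 10 (mod 13).
Step 5: correct position 3: c_3 = r_3 − e = 6 − 10 ≡ 9 (mod 13). Hence c = [8, 5, 9, 12, 11].
  Check: interpolating c through the α_i gives m(x) = 7 + 3·x (degree < 2) with m(α_i) = c_i for every i, so c is indeed a codeword.


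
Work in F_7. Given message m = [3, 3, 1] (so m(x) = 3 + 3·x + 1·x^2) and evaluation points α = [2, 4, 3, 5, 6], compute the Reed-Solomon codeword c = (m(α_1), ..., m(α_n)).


c = [6, 3, 0, 1, 1]

Message polynomial: m(x) = 3 + 3·x + 1·x^2 (mod 7).
For each evaluation point α_i, compute m(α_i) mod 7:
  α_1 = 2: Horner steps 1 → 5 → 6, so m(2) = 6.
  α_2 = 4: Horner steps 1 → 0 → 3, so m(4) = 3.
  α_3 = 3: Horner steps 1 → 6 → 0, so m(3) = 0.
  α_4 = 5: Horner steps 1 → 1 → 1, so m(5) = 1.
  α_5 = 6: Horner steps 1 → 2 → 1, so m(6) = 1.
Codeword c = [6, 3, 0, 1, 1] ∈ F_7^5.


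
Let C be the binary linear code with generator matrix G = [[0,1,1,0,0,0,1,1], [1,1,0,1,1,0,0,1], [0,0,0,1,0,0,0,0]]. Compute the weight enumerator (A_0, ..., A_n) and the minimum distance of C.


Weight distribution: A_0 = 1, A_1 = 1, A_4 = 3, A_5 = 3. Minimum distance d = 1.

Enumerate all 2^3 = 8 messages m ∈ F_2^3.
For each, compute codeword c = mG in F_2^8, then tally its weight.
  m = 000 → c = 00000000, weight = 0.
  m = 100 → c = 01100011, weight = 4.
  m = 010 → c = 11011001, weight = 5.
  m = 110 → c = 10111010, weight = 5.
  m = 001 → c = 00010000, weight = 1.
  m = 101 → c = 01110011, weight = 5.
  m = 011 → c = 11001001, weight = 4.
  m = 111 → c = 10101010, weight = 4.
Tally weights:
  weight 0: 1 codewords.
  weight 1: 1 codewords.
  weight 4: 3 codewords.
  weight 5: 3 codewords.
Minimum distance d = smallest w > 0 with A_w > 0 = 1.
Sanity: Σ A_w = 8 = 2^3 = 8 ✓.


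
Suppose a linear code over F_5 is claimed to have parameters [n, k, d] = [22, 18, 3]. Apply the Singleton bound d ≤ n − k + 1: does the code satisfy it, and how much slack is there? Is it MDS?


Singleton RHS = n − k + 1 = 5, slack = 2, bound satisfied, not MDS.

Singleton bound: d ≤ n − k + 1.
Here n = 22, k = 18, so n − k + 1 = 5.
Given d = 3, check d ≤ 5: YES.
Slack = (n − k + 1) − d = 2.
The code is NOT MDS (slack = 2 > 0).
Description: the claimed parameters are [22, 18, 3]_5; such a code would be non-MDS.


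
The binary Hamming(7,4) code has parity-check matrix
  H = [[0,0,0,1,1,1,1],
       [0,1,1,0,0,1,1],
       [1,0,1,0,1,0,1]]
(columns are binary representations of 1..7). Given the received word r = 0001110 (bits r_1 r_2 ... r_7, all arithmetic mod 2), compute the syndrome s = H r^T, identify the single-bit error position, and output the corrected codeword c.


s = (1, 1, 1)^T, error position = 7, corrected codeword c = 0001111

Compute s = H r^T mod 2 one row at a time:
  s_1 = 1 + 1 + 1 + 0 = 3 ≡ 1 (mod 2).
  s_2 = 0 + 0 + 1 + 0 = 1 ≡ 1 (mod 2).
  s_3 = 0 + 0 + 1 + 0 = 1 ≡ 1 (mod 2).
s = (1, 1, 1)^T — this equals column 7 of H (binary 111), so error is at position 7.
Correct: flip bit 7 of r = 0001110 to get c = 0001111.


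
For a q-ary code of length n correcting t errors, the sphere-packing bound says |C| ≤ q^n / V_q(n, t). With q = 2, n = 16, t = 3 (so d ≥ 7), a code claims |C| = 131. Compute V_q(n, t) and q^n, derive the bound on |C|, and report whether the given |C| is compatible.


V_q(n, t) = 697, q^n = 65536, Hamming bound = 94, |C| = 131 > bound (violated).

Step 1: Compute V_q(n, t) = Σ_{j=0}^3 C(n, j) (q−1)^j.
  j = 0: C(16,0)·(1)^0 = 1·1 = 1.
  j = 1: C(16,1)·(1)^1 = 16·1 = 16.
  j = 2: C(16,2)·(1)^2 = 120·1 = 120.
  j = 3: C(16,3)·(1)^3 = 560·1 = 560.
  V_q(n, t) = 1 + 16 + 120 + 560 = 697.
Step 2: q^n = 2^16 = 65536.
Step 3: Hamming bound ⌊q^n / V_q(n,t)⌋ = ⌊65536/697⌋ = 94.
Step 4: Compare |C| = 131 to 94: violated.
The claimed |C| lies above the Hamming bound, so no 2-ary code of length 16 with d ≥ 7 can have 131 codewords.
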